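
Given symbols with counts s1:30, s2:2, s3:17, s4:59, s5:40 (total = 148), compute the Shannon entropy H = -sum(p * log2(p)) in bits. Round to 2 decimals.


Computing entropy H = -sum(p_i * log2(p_i)):
  s1: p = 30/148 = 0.2027, -p*log2(p) = 0.4667
  s2: p = 2/148 = 0.0135, -p*log2(p) = 0.0839
  s3: p = 17/148 = 0.1149, -p*log2(p) = 0.3586
  s4: p = 59/148 = 0.3986, -p*log2(p) = 0.5289
  s5: p = 40/148 = 0.2703, -p*log2(p) = 0.5101
H = sum of terms = 1.9482
Rounded to 2 decimals: 1.95

1.95


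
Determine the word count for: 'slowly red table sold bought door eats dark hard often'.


Counting words by splitting on spaces:
  Word 1: 'slowly'
  Word 2: 'red'
  Word 3: 'table'
  Word 4: 'sold'
  Word 5: 'bought'
  Word 6: 'door'
  Word 7: 'eats'
  Word 8: 'dark'
  Word 9: 'hard'
  Word 10: 'often'
Total words: 10

10


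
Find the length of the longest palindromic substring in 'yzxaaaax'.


Scanning 'yzxaaaax' for palindromic substrings.
Substring at positions 2-7: 'xaaaax'.
Check: reverse('xaaaax') = 'xaaaax' -> palindrome confirmed.
Neighbouring characters ('z' / '-') break symmetry, so it cannot extend further.
No longer palindromic substring exists; longest length = 6

6


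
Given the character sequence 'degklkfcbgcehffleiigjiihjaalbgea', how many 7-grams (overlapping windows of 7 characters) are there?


String 'degklkfcbgcehffleiigjiihjaalbgea' has length L = 32.
Number of overlapping n-grams = L - n + 1
Substituting: 32 - 7 + 1 = 26

26


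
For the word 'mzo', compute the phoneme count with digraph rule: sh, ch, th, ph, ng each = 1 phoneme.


Parsing 'mzo' greedily, digraphs first:
  'm' -> consonant phoneme (phonemes so far: 1)
  'z' -> consonant phoneme (phonemes so far: 2)
  'o' -> vowel phoneme (phonemes so far: 3)
Total phonemes: 3

3


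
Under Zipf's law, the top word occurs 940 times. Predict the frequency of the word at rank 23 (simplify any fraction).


Zipf's law: freq(rank) = f1 / rank
f1 = 940, rank = 23
freq = 940 / 23
GCD(940, 23) = 1
Simplified: 940/23

940/23


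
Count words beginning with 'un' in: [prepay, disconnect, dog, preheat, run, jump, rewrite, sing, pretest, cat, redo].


Checking each word for prefix 'un':
  'prepay' -> no (count: 0)
  'disconnect' -> no (count: 0)
  'dog' -> no (count: 0)
  'preheat' -> no (count: 0)
  'run' -> no (count: 0)
  'jump' -> no (count: 0)
  'rewrite' -> no (count: 0)
  'sing' -> no (count: 0)
  'pretest' -> no (count: 0)
  'cat' -> no (count: 0)
  'redo' -> no (count: 0)
Total with prefix 'un': 0

0


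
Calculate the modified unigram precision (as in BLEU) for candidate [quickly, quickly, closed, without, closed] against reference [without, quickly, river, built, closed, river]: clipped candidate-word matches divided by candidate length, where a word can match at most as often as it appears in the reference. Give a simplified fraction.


Reference word counts: {'built': 1, 'closed': 1, 'quickly': 1, 'river': 2, 'without': 1}
Checking each candidate word (with clipping):
  'quickly' -> in reference (ref count 1, used 1/1) -> match (matches: 1)
  'quickly' -> ref count 1 already used up (1/1) -> clipped, no match (matches: 1)
  'closed' -> in reference (ref count 1, used 1/1) -> match (matches: 2)
  'without' -> in reference (ref count 1, used 1/1) -> match (matches: 3)
  'closed' -> ref count 1 already used up (1/1) -> clipped, no match (matches: 3)
Clipped matches: 3, Candidate length: 5
Precision = 3/5

3/5


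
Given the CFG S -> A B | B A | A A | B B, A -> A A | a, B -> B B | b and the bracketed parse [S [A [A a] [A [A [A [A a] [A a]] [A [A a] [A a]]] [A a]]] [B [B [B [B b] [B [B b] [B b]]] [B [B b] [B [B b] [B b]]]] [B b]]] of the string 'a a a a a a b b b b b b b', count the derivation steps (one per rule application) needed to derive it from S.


Every bracketed nonterminal node [X ...] in the tree is produced by exactly one rule application.
Reading the tree off as a leftmost derivation:
  Step 1: S  =>  A B   (applied S -> A B)
  Step 2: A B  =>  A A B   (applied A -> A A)
  Step 3: A A B  =>  a A B   (applied A -> a)
  Step 4: a A B  =>  a A A B   (applied A -> A A)
  Step 5: a A A B  =>  a A A A B   (applied A -> A A)
  Step 6: a A A A B  =>  a A A A A B   (applied A -> A A)
  Step 7: a A A A A B  =>  a a A A A B   (applied A -> a)
  Step 8: a a A A A B  =>  a a a A A B   (applied A -> a)
  Step 9: a a a A A B  =>  a a a A A A B   (applied A -> A A)
  Step 10: a a a A A A B  =>  a a a a A A B   (applied A -> a)
  Step 11: a a a a A A B  =>  a a a a a A B   (applied A -> a)
  Step 12: a a a a a A B  =>  a a a a a a B   (applied A -> a)
  Step 13: a a a a a a B  =>  a a a a a a B B   (applied B -> B B)
  Step 14: a a a a a a B B  =>  a a a a a a B B B   (applied B -> B B)
  Step 15: a a a a a a B B B  =>  a a a a a a B B B B   (applied B -> B B)
  Step 16: a a a a a a B B B B  =>  a a a a a a b B B B   (applied B -> b)
  Step 17: a a a a a a b B B B  =>  a a a a a a b B B B B   (applied B -> B B)
  Step 18: a a a a a a b B B B B  =>  a a a a a a b b B B B   (applied B -> b)
  Step 19: a a a a a a b b B B B  =>  a a a a a a b b b B B   (applied B -> b)
  Step 20: a a a a a a b b b B B  =>  a a a a a a b b b B B B   (applied B -> B B)
  Step 21: a a a a a a b b b B B B  =>  a a a a a a b b b b B B   (applied B -> b)
  Step 22: a a a a a a b b b b B B  =>  a a a a a a b b b b B B B   (applied B -> B B)
  Step 23: a a a a a a b b b b B B B  =>  a a a a a a b b b b b B B   (applied B -> b)
  Step 24: a a a a a a b b b b b B B  =>  a a a a a a b b b b b b B   (applied B -> b)
  Step 25: a a a a a a b b b b b b B  =>  a a a a a a b b b b b b b   (applied B -> b)
Final yield: a a a a a a b b b b b b b
Total rewrite steps: 25

25


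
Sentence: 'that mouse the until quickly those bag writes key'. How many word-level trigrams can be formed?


Word trigrams from [9] words:
  Trigram 1: (that mouse the)
  Trigram 2: (mouse the until)
  Trigram 3: (the until quickly)
  Trigram 4: (until quickly those)
  Trigram 5: (quickly those bag)
  Trigram 6: (those bag writes)
  Trigram 7: (bag writes key)
Total word trigrams: 9 - 2 = 7

7


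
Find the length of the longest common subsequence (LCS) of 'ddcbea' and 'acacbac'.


DP table for LCS of 'ddcbea' and 'acacbac':
       a  c  a  c  b  a  c
    0  0  0  0  0  0  0  0
  d 0  0  0  0  0  0  0  0
  d 0  0  0  0  0  0  0  0
  c 0  0  1  1  1  1  1  1
  b 0  0  1  1  1  2  2  2
  e 0  0  1  1  1  2  2  2
  a 0  1  1  2  2  2  3  3
LCS: 'cba'
LCS length = 3

3


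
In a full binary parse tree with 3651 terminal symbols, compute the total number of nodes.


Leaf nodes (terminals): 3651
Internal nodes = n - 1 = 3651 - 1 = 3650
Total = leaves + internal = 3651 + 3650 = 7301

7301


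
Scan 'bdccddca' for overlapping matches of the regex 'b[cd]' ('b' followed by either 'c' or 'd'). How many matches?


Pattern: b[cd] means 'b' followed by either 'c' or 'd'.
Scanning 'bdccddca' position-by-position:
  Pos 0: window 'bd' -> MATCH
  Pos 1: window 'dc' -> no
  Pos 2: window 'cc' -> no
  Pos 3: window 'cd' -> no
  Pos 4: window 'dd' -> no
  Pos 5: window 'dc' -> no
  Pos 6: window 'ca' -> no
  Pos 7: window 'a' -> no
Total matches: 1

1


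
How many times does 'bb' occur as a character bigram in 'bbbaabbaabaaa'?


Scanning 'bbbaabbaabaaa' for bigram 'bb':
  Position 0: 'bb' -> MATCH
  Position 1: 'bb' -> MATCH
  Position 2: 'ba' -> no
  Position 3: 'aa' -> no
  Position 4: 'ab' -> no
  Position 5: 'bb' -> MATCH
  Position 6: 'ba' -> no
  Position 7: 'aa' -> no
  Position 8: 'ab' -> no
  Position 9: 'ba' -> no
  Position 10: 'aa' -> no
  Position 11: 'aa' -> no
Total matches: 3

3


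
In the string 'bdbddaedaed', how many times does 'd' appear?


Scanning 'bdbddaedaed' for 'd':
  Position 1: 'd' -> MATCH (count: 1)
  Position 3: 'd' -> MATCH (count: 2)
  Position 4: 'd' -> MATCH (count: 3)
  Position 7: 'd' -> MATCH (count: 4)
  Position 10: 'd' -> MATCH (count: 5)
Total occurrences of 'd': 5

5


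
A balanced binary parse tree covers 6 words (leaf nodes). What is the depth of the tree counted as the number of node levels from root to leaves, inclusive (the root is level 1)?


In a balanced binary tree with n leaves the deepest leaf is ceil(log2(n)) edges below the root,
so counting node levels inclusive of root and leaves gives ceil(log2(n)) + 1 levels.
log2(6) = 2.5850
ceil(2.5850) = 3
levels = 3 + 1 = 4

4


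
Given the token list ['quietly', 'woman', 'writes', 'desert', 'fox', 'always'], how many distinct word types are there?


Listing all tokens and tracking unique types:
  Token 1: 'quietly' -> NEW (unique so far: 1)
  Token 2: 'woman' -> NEW (unique so far: 2)
  Token 3: 'writes' -> NEW (unique so far: 3)
  Token 4: 'desert' -> NEW (unique so far: 4)
  Token 5: 'fox' -> NEW (unique so far: 5)
  Token 6: 'always' -> NEW (unique so far: 6)
Unique types: ('always', 'desert', 'fox', 'quietly', 'woman', 'writes')
Vocabulary size: 6

6


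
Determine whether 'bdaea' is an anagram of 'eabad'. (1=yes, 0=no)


Sort characters of 'bdaea': 'aabde'
Sort characters of 'eabad': 'aabde'
Sorted forms match -> they ARE anagrams
Result: 1

1


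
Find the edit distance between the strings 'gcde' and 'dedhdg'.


Building DP table for s1='gcde' (len 4) and s2='dedhdg' (len 6):
       d  e  d  h  d  g
    0  1  2  3  4  5  6
  g 1  1  2  3  4  5  5
  c 2  2  2  3  4  5  6
  d 3  2  3  2  3  4  5
  e 4  3  2  3  3  4  5
Edit distance = dp[4][6] = 5

5


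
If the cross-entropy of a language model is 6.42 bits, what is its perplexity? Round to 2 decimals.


Perplexity formula: PP = 2^H
H = 6.42
PP = 2^6.42
Decompose: 2^6.42 = 2^6 * 2^0.42
2^6 = 64, 2^0.42 ~ 1.3379276
PP ~ 64 * 1.3379276 = 85.6273664
Rounded to 2 decimals: 85.63

85.63


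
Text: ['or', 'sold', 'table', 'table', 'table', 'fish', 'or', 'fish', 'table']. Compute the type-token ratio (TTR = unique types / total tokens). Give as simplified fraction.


Tokens: 9
Unique types: ('fish', 'or', 'sold', 'table') = 4
TTR = 4/9
Already in lowest terms.

4/9


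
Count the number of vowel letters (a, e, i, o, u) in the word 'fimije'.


Scanning each character of 'fimije':
  Position 1: 'f' -> consonant (running count: 0)
  Position 2: 'i' -> vowel (running count: 1)
  Position 3: 'm' -> consonant (running count: 1)
  Position 4: 'i' -> vowel (running count: 2)
  Position 5: 'j' -> consonant (running count: 2)
  Position 6: 'e' -> vowel (running count: 3)
Total vowels: 3

3


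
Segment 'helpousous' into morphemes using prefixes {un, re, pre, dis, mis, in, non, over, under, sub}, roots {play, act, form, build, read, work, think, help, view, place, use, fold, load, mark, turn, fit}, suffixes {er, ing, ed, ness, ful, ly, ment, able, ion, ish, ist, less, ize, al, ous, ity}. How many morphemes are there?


Segmenting 'helpousous' against the inventory:
  'help' -> root (morpheme 1)
  'ous' -> suffix (morpheme 2)
  'ous' -> suffix (morpheme 3)
Total morphemes: 3

3


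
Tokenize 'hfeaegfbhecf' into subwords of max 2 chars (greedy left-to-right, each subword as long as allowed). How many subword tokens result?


'hfeaegfbhecf' has 12 characters.
Chunking with max size 2:
  Chunk 1: 'hf' (positions 0-1)
  Chunk 2: 'ea' (positions 2-3)
  Chunk 3: 'eg' (positions 4-5)
  Chunk 4: 'fb' (positions 6-7)
  Chunk 5: 'he' (positions 8-9)
  Chunk 6: 'cf' (positions 10-11)
Total chunks: ceil(12 / 2) = 6

6


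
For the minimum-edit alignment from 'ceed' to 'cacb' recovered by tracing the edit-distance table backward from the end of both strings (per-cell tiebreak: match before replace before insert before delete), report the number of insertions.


Edit distance = 3. Backtracking from cell (4, 4) with preference match > replace > insert > delete,
then listing the resulting alignment 'ceed' -> 'cacb' left to right:
  Step 1: keep 'c'
  Step 2: replace e->a
  Step 3: replace e->c
  Step 4: replace d->b
Total insertions: 0

0


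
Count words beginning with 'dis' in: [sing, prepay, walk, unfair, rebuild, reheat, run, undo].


Checking each word for prefix 'dis':
  'sing' -> no (count: 0)
  'prepay' -> no (count: 0)
  'walk' -> no (count: 0)
  'unfair' -> no (count: 0)
  'rebuild' -> no (count: 0)
  'reheat' -> no (count: 0)
  'run' -> no (count: 0)
  'undo' -> no (count: 0)
Total with prefix 'dis': 0

0


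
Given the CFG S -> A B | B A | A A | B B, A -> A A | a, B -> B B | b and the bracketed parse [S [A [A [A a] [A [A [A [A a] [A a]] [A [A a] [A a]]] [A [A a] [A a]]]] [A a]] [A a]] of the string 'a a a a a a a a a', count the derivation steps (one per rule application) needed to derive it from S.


Every bracketed nonterminal node [X ...] in the tree is produced by exactly one rule application.
Reading the tree off as a leftmost derivation:
  Step 1: S  =>  A A   (applied S -> A A)
  Step 2: A A  =>  A A A   (applied A -> A A)
  Step 3: A A A  =>  A A A A   (applied A -> A A)
  Step 4: A A A A  =>  a A A A   (applied A -> a)
  Step 5: a A A A  =>  a A A A A   (applied A -> A A)
  Step 6: a A A A A  =>  a A A A A A   (applied A -> A A)
  Step 7: a A A A A A  =>  a A A A A A A   (applied A -> A A)
  Step 8: a A A A A A A  =>  a a A A A A A   (applied A -> a)
  Step 9: a a A A A A A  =>  a a a A A A A   (applied A -> a)
  Step 10: a a a A A A A  =>  a a a A A A A A   (applied A -> A A)
  Step 11: a a a A A A A A  =>  a a a a A A A A   (applied A -> a)
  Step 12: a a a a A A A A  =>  a a a a a A A A   (applied A -> a)
  Step 13: a a a a a A A A  =>  a a a a a A A A A   (applied A -> A A)
  Step 14: a a a a a A A A A  =>  a a a a a a A A A   (applied A -> a)
  Step 15: a a a a a a A A A  =>  a a a a a a a A A   (applied A -> a)
  Step 16: a a a a a a a A A  =>  a a a a a a a a A   (applied A -> a)
  Step 17: a a a a a a a a A  =>  a a a a a a a a a   (applied A -> a)
Final yield: a a a a a a a a a
Total rewrite steps: 17

17


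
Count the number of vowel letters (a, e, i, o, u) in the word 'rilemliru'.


Scanning each character of 'rilemliru':
  Position 1: 'r' -> consonant (running count: 0)
  Position 2: 'i' -> vowel (running count: 1)
  Position 3: 'l' -> consonant (running count: 1)
  Position 4: 'e' -> vowel (running count: 2)
  Position 5: 'm' -> consonant (running count: 2)
  Position 6: 'l' -> consonant (running count: 2)
  Position 7: 'i' -> vowel (running count: 3)
  Position 8: 'r' -> consonant (running count: 3)
  Position 9: 'u' -> vowel (running count: 4)
Total vowels: 4

4


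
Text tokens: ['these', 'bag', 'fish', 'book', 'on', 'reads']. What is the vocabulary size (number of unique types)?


Listing all tokens and tracking unique types:
  Token 1: 'these' -> NEW (unique so far: 1)
  Token 2: 'bag' -> NEW (unique so far: 2)
  Token 3: 'fish' -> NEW (unique so far: 3)
  Token 4: 'book' -> NEW (unique so far: 4)
  Token 5: 'on' -> NEW (unique so far: 5)
  Token 6: 'reads' -> NEW (unique so far: 6)
Unique types: ('bag', 'book', 'fish', 'on', 'reads', 'these')
Vocabulary size: 6

6


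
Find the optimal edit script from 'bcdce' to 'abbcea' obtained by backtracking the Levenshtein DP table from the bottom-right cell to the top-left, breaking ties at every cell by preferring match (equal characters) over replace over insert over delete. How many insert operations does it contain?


Edit distance = 4. Backtracking from cell (5, 6) with preference match > replace > insert > delete,
then listing the resulting alignment 'bcdce' -> 'abbcea' left to right:
  Step 1: replace b->a
  Step 2: replace c->b
  Step 3: replace d->b
  Step 4: keep 'c'
  Step 5: keep 'e'
  Step 6: insert 'a' [insertion #1]
Total insertions: 1

1


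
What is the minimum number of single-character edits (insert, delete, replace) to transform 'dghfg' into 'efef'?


Building DP table for s1='dghfg' (len 5) and s2='efef' (len 4):
       e  f  e  f
    0  1  2  3  4
  d 1  1  2  3  4
  g 2  2  2  3  4
  h 3  3  3  3  4
  f 4  4  3  4  3
  g 5  5  4  4  4
Edit distance = dp[5][4] = 4

4


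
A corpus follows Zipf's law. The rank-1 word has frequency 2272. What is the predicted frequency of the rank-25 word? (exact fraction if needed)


Zipf's law: freq(rank) = f1 / rank
f1 = 2272, rank = 25
freq = 2272 / 25
GCD(2272, 25) = 1
Simplified: 2272/25

2272/25


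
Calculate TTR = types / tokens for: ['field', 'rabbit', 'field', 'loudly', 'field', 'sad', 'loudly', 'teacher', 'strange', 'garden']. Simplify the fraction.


Tokens: 10
Unique types: ('field', 'garden', 'loudly', 'rabbit', 'sad', 'strange', 'teacher') = 7
TTR = 7/10
Already in lowest terms.

7/10


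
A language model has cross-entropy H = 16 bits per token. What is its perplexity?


Perplexity formula: PP = 2^H
H = 16
PP = 2^16
PP = 2^16 = 65536

65536


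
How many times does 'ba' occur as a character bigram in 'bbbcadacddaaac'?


Scanning 'bbbcadacddaaac' for bigram 'ba':
  Position 0: 'bb' -> no
  Position 1: 'bb' -> no
  Position 2: 'bc' -> no
  Position 3: 'ca' -> no
  Position 4: 'ad' -> no
  Position 5: 'da' -> no
  Position 6: 'ac' -> no
  Position 7: 'cd' -> no
  Position 8: 'dd' -> no
  Position 9: 'da' -> no
  Position 10: 'aa' -> no
  Position 11: 'aa' -> no
  Position 12: 'ac' -> no
Total matches: 0

0


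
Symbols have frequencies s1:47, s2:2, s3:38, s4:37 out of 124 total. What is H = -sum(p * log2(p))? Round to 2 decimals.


Computing entropy H = -sum(p_i * log2(p_i)):
  s1: p = 47/124 = 0.3790, -p*log2(p) = 0.5305
  s2: p = 2/124 = 0.0161, -p*log2(p) = 0.0960
  s3: p = 38/124 = 0.3065, -p*log2(p) = 0.5229
  s4: p = 37/124 = 0.2984, -p*log2(p) = 0.5206
H = sum of terms = 1.6700
Rounded to 2 decimals: 1.67

1.67


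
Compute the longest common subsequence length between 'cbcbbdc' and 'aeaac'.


DP table for LCS of 'cbcbbdc' and 'aeaac':
       a  e  a  a  c
    0  0  0  0  0  0
  c 0  0  0  0  0  1
  b 0  0  0  0  0  1
  c 0  0  0  0  0  1
  b 0  0  0  0  0  1
  b 0  0  0  0  0  1
  d 0  0  0  0  0  1
  c 0  0  0  0  0  1
LCS: 'c'
LCS length = 1

1


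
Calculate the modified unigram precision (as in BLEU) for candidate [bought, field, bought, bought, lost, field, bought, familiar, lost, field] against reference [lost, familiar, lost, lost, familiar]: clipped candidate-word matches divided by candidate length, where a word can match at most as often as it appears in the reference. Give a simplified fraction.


Reference word counts: {'familiar': 2, 'lost': 3}
Checking each candidate word (with clipping):
  'bought' -> not in reference -> no match (matches: 0)
  'field' -> not in reference -> no match (matches: 0)
  'bought' -> not in reference -> no match (matches: 0)
  'bought' -> not in reference -> no match (matches: 0)
  'lost' -> in reference (ref count 3, used 1/3) -> match (matches: 1)
  'field' -> not in reference -> no match (matches: 1)
  'bought' -> not in reference -> no match (matches: 1)
  'familiar' -> in reference (ref count 2, used 1/2) -> match (matches: 2)
  'lost' -> in reference (ref count 3, used 2/3) -> match (matches: 3)
  'field' -> not in reference -> no match (matches: 3)
Clipped matches: 3, Candidate length: 10
Precision = 3/10

3/10


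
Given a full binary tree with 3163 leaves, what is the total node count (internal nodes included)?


Leaf nodes (terminals): 3163
Internal nodes = n - 1 = 3163 - 1 = 3162
Total = leaves + internal = 3163 + 3162 = 6325

6325


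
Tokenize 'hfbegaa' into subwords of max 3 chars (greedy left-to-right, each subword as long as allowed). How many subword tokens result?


'hfbegaa' has 7 characters.
Chunking with max size 3:
  Chunk 1: 'hfb' (positions 0-2)
  Chunk 2: 'ega' (positions 3-5)
  Chunk 3: 'a' (positions 6-6)
Total chunks: ceil(7 / 3) = 3

3


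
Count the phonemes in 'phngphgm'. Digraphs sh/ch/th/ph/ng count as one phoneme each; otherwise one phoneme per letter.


Parsing 'phngphgm' greedily, digraphs first:
  'ph' -> digraph (1 consonant phoneme) (phonemes so far: 1)
  'ng' -> digraph (1 consonant phoneme) (phonemes so far: 2)
  'ph' -> digraph (1 consonant phoneme) (phonemes so far: 3)
  'g' -> consonant phoneme (phonemes so far: 4)
  'm' -> consonant phoneme (phonemes so far: 5)
Total phonemes: 5

5


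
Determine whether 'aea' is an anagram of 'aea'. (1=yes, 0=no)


Sort characters of 'aea': 'aae'
Sort characters of 'aea': 'aae'
Sorted forms match -> they ARE anagrams
Result: 1

1


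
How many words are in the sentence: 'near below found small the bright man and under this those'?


Counting words by splitting on spaces:
  Word 1: 'near'
  Word 2: 'below'
  Word 3: 'found'
  Word 4: 'small'
  Word 5: 'the'
  Word 6: 'bright'
  Word 7: 'man'
  Word 8: 'and'
  Word 9: 'under'
  Word 10: 'this'
  Word 11: 'those'
Total words: 11

11


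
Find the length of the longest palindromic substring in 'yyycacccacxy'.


Scanning 'yyycacccacxy' for palindromic substrings.
Substring at positions 3-9: 'cacccac'.
Check: reverse('cacccac') = 'cacccac' -> palindrome confirmed.
Neighbouring characters ('y' / 'x') break symmetry, so it cannot extend further.
No longer palindromic substring exists; longest length = 7

7


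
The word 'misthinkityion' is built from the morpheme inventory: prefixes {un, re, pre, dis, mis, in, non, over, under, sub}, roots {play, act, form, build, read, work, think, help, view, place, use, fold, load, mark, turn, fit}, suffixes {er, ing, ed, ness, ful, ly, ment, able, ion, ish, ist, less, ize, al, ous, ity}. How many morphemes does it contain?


Segmenting 'misthinkityion' against the inventory:
  'mis' -> prefix (morpheme 1)
  'think' -> root (morpheme 2)
  'ity' -> suffix (morpheme 3)
  'ion' -> suffix (morpheme 4)
Total morphemes: 4

4


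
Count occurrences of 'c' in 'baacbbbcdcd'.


Scanning 'baacbbbcdcd' for 'c':
  Position 3: 'c' -> MATCH (count: 1)
  Position 7: 'c' -> MATCH (count: 2)
  Position 9: 'c' -> MATCH (count: 3)
Total occurrences of 'c': 3

3


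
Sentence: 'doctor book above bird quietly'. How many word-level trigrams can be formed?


Word trigrams from [5] words:
  Trigram 1: (doctor book above)
  Trigram 2: (book above bird)
  Trigram 3: (above bird quietly)
Total word trigrams: 5 - 2 = 3

3


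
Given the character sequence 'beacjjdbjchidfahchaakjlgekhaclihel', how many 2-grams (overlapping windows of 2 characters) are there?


String 'beacjjdbjchidfahchaakjlgekhaclihel' has length L = 34.
Number of overlapping n-grams = L - n + 1
Substituting: 34 - 2 + 1 = 33

33


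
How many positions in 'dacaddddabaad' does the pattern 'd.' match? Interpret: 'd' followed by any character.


Pattern: d. means 'd' followed by any character.
Scanning 'dacaddddabaad' position-by-position:
  Pos 0: window 'da' -> MATCH
  Pos 1: window 'ac' -> no
  Pos 2: window 'ca' -> no
  Pos 3: window 'ad' -> no
  Pos 4: window 'dd' -> MATCH
  Pos 5: window 'dd' -> MATCH
  Pos 6: window 'dd' -> MATCH
  Pos 7: window 'da' -> MATCH
  Pos 8: window 'ab' -> no
  Pos 9: window 'ba' -> no
  Pos 10: window 'aa' -> no
  Pos 11: window 'ad' -> no
  Pos 12: window 'd' -> no
Total matches: 5

5


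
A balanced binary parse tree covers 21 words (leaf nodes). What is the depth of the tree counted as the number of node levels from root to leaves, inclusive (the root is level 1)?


In a balanced binary tree with n leaves the deepest leaf is ceil(log2(n)) edges below the root,
so counting node levels inclusive of root and leaves gives ceil(log2(n)) + 1 levels.
log2(21) = 4.3923
ceil(4.3923) = 5
levels = 5 + 1 = 6

6


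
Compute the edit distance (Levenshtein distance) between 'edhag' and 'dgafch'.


Building DP table for s1='edhag' (len 5) and s2='dgafch' (len 6):
       d  g  a  f  c  h
    0  1  2  3  4  5  6
  e 1  1  2  3  4  5  6
  d 2  1  2  3  4  5  6
  h 3  2  2  3  4  5  5
  a 4  3  3  2  3  4  5
  g 5  4  3  3  3  4  5
Edit distance = dp[5][6] = 5

5


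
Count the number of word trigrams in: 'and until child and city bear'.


Word trigrams from [6] words:
  Trigram 1: (and until child)
  Trigram 2: (until child and)
  Trigram 3: (child and city)
  Trigram 4: (and city bear)
Total word trigrams: 6 - 2 = 4

4


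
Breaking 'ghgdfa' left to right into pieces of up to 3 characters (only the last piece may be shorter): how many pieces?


'ghgdfa' has 6 characters.
Chunking with max size 3:
  Chunk 1: 'ghg' (positions 0-2)
  Chunk 2: 'dfa' (positions 3-5)
Total chunks: ceil(6 / 3) = 2

2


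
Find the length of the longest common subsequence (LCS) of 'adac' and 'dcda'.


DP table for LCS of 'adac' and 'dcda':
       d  c  d  a
    0  0  0  0  0
  a 0  0  0  0  1
  d 0  1  1  1  1
  a 0  1  1  1  2
  c 0  1  2  2  2
LCS: 'da'
LCS length = 2

2


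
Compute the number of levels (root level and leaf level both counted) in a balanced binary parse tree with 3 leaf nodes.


In a balanced binary tree with n leaves the deepest leaf is ceil(log2(n)) edges below the root,
so counting node levels inclusive of root and leaves gives ceil(log2(n)) + 1 levels.
log2(3) = 1.5850
ceil(1.5850) = 2
levels = 2 + 1 = 3

3


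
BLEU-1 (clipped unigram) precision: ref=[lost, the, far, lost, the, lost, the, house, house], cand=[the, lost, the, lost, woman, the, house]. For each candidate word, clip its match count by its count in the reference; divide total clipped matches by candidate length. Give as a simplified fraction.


Reference word counts: {'far': 1, 'house': 2, 'lost': 3, 'the': 3}
Checking each candidate word (with clipping):
  'the' -> in reference (ref count 3, used 1/3) -> match (matches: 1)
  'lost' -> in reference (ref count 3, used 1/3) -> match (matches: 2)
  'the' -> in reference (ref count 3, used 2/3) -> match (matches: 3)
  'lost' -> in reference (ref count 3, used 2/3) -> match (matches: 4)
  'woman' -> not in reference -> no match (matches: 4)
  'the' -> in reference (ref count 3, used 3/3) -> match (matches: 5)
  'house' -> in reference (ref count 2, used 1/2) -> match (matches: 6)
Clipped matches: 6, Candidate length: 7
Precision = 6/7

6/7


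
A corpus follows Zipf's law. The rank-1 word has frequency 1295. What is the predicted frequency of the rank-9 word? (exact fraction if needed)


Zipf's law: freq(rank) = f1 / rank
f1 = 1295, rank = 9
freq = 1295 / 9
GCD(1295, 9) = 1
Simplified: 1295/9

1295/9


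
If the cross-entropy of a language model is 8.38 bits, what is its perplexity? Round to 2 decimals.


Perplexity formula: PP = 2^H
H = 8.38
PP = 2^8.38
Decompose: 2^8.38 = 2^8 * 2^0.38
2^8 = 256, 2^0.38 ~ 1.3013419
PP ~ 256 * 1.3013419 = 333.1435264
Rounded to 2 decimals: 333.14

333.14


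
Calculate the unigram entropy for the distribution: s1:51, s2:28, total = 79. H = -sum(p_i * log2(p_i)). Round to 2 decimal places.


Computing entropy H = -sum(p_i * log2(p_i)):
  s1: p = 51/79 = 0.6456, -p*log2(p) = 0.4076
  s2: p = 28/79 = 0.3544, -p*log2(p) = 0.5304
H = sum of terms = 0.9380
Rounded to 2 decimals: 0.94

0.94


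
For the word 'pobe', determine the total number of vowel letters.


Scanning each character of 'pobe':
  Position 1: 'p' -> consonant (running count: 0)
  Position 2: 'o' -> vowel (running count: 1)
  Position 3: 'b' -> consonant (running count: 1)
  Position 4: 'e' -> vowel (running count: 2)
Total vowels: 2

2


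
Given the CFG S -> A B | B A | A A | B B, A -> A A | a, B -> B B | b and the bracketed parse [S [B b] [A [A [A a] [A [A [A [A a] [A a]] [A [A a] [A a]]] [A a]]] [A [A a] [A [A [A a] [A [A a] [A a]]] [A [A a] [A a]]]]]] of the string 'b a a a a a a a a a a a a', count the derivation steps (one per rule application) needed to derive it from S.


Every bracketed nonterminal node [X ...] in the tree is produced by exactly one rule application.
Reading the tree off as a leftmost derivation:
  Step 1: S  =>  B A   (applied S -> B A)
  Step 2: B A  =>  b A   (applied B -> b)
  Step 3: b A  =>  b A A   (applied A -> A A)
  Step 4: b A A  =>  b A A A   (applied A -> A A)
  Step 5: b A A A  =>  b a A A   (applied A -> a)
  Step 6: b a A A  =>  b a A A A   (applied A -> A A)
  Step 7: b a A A A  =>  b a A A A A   (applied A -> A A)
  Step 8: b a A A A A  =>  b a A A A A A   (applied A -> A A)
  Step 9: b a A A A A A  =>  b a a A A A A   (applied A -> a)
  Step 10: b a a A A A A  =>  b a a a A A A   (applied A -> a)
  Step 11: b a a a A A A  =>  b a a a A A A A   (applied A -> A A)
  Step 12: b a a a A A A A  =>  b a a a a A A A   (applied A -> a)
  Step 13: b a a a a A A A  =>  b a a a a a A A   (applied A -> a)
  Step 14: b a a a a a A A  =>  b a a a a a a A   (applied A -> a)
  Step 15: b a a a a a a A  =>  b a a a a a a A A   (applied A -> A A)
  Step 16: b a a a a a a A A  =>  b a a a a a a a A   (applied A -> a)
  Step 17: b a a a a a a a A  =>  b a a a a a a a A A   (applied A -> A A)
  Step 18: b a a a a a a a A A  =>  b a a a a a a a A A A   (applied A -> A A)
  Step 19: b a a a a a a a A A A  =>  b a a a a a a a a A A   (applied A -> a)
  Step 20: b a a a a a a a a A A  =>  b a a a a a a a a A A A   (applied A -> A A)
  Step 21: b a a a a a a a a A A A  =>  b a a a a a a a a a A A   (applied A -> a)
  Step 22: b a a a a a a a a a A A  =>  b a a a a a a a a a a A   (applied A -> a)
  Step 23: b a a a a a a a a a a A  =>  b a a a a a a a a a a A A   (applied A -> A A)
  Step 24: b a a a a a a a a a a A A  =>  b a a a a a a a a a a a A   (applied A -> a)
  Step 25: b a a a a a a a a a a a A  =>  b a a a a a a a a a a a a   (applied A -> a)
Final yield: b a a a a a a a a a a a a
Total rewrite steps: 25

25


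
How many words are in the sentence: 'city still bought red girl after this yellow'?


Counting words by splitting on spaces:
  Word 1: 'city'
  Word 2: 'still'
  Word 3: 'bought'
  Word 4: 'red'
  Word 5: 'girl'
  Word 6: 'after'
  Word 7: 'this'
  Word 8: 'yellow'
Total words: 8

8


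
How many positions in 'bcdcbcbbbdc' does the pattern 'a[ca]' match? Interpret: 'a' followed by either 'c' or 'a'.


Pattern: a[ca] means 'a' followed by either 'c' or 'a'.
Scanning 'bcdcbcbbbdc' position-by-position:
  Pos 0: window 'bc' -> no
  Pos 1: window 'cd' -> no
  Pos 2: window 'dc' -> no
  Pos 3: window 'cb' -> no
  Pos 4: window 'bc' -> no
  Pos 5: window 'cb' -> no
  Pos 6: window 'bb' -> no
  Pos 7: window 'bb' -> no
  Pos 8: window 'bd' -> no
  Pos 9: window 'dc' -> no
  Pos 10: window 'c' -> no
Total matches: 0

0


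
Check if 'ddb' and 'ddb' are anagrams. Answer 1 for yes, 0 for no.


Sort characters of 'ddb': 'bdd'
Sort characters of 'ddb': 'bdd'
Sorted forms match -> they ARE anagrams
Result: 1

1


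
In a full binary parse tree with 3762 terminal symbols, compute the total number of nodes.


Leaf nodes (terminals): 3762
Internal nodes = n - 1 = 3762 - 1 = 3761
Total = leaves + internal = 3762 + 3761 = 7523

7523


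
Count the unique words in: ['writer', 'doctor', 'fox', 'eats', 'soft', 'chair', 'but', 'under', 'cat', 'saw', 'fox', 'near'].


Listing all tokens and tracking unique types:
  Token 1: 'writer' -> NEW (unique so far: 1)
  Token 2: 'doctor' -> NEW (unique so far: 2)
  Token 3: 'fox' -> NEW (unique so far: 3)
  Token 4: 'eats' -> NEW (unique so far: 4)
  Token 5: 'soft' -> NEW (unique so far: 5)
  Token 6: 'chair' -> NEW (unique so far: 6)
  Token 7: 'but' -> NEW (unique so far: 7)
  Token 8: 'under' -> NEW (unique so far: 8)
  Token 9: 'cat' -> NEW (unique so far: 9)
  Token 10: 'saw' -> NEW (unique so far: 10)
  Token 11: 'fox' -> duplicate (unique so far: 10)
  Token 12: 'near' -> NEW (unique so far: 11)
Unique types: ('but', 'cat', 'chair', 'doctor', 'eats', 'fox', 'near', 'saw', 'soft', 'under', 'writer')
Vocabulary size: 11

11


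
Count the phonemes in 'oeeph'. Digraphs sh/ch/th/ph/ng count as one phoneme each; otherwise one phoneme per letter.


Parsing 'oeeph' greedily, digraphs first:
  'o' -> vowel phoneme (phonemes so far: 1)
  'e' -> vowel phoneme (phonemes so far: 2)
  'e' -> vowel phoneme (phonemes so far: 3)
  'ph' -> digraph (1 consonant phoneme) (phonemes so far: 4)
Total phonemes: 4

4


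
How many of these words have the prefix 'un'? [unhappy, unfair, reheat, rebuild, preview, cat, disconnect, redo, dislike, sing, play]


Checking each word for prefix 'un':
  'unhappy' -> YES, starts with 'un' (count: 1)
  'unfair' -> YES, starts with 'un' (count: 2)
  'reheat' -> no (count: 2)
  'rebuild' -> no (count: 2)
  'preview' -> no (count: 2)
  'cat' -> no (count: 2)
  'disconnect' -> no (count: 2)
  'redo' -> no (count: 2)
  'dislike' -> no (count: 2)
  'sing' -> no (count: 2)
  'play' -> no (count: 2)
Total with prefix 'un': 2

2


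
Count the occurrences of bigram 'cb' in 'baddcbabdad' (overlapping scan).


Scanning 'baddcbabdad' for bigram 'cb':
  Position 0: 'ba' -> no
  Position 1: 'ad' -> no
  Position 2: 'dd' -> no
  Position 3: 'dc' -> no
  Position 4: 'cb' -> MATCH
  Position 5: 'ba' -> no
  Position 6: 'ab' -> no
  Position 7: 'bd' -> no
  Position 8: 'da' -> no
  Position 9: 'ad' -> no
Total matches: 1

1


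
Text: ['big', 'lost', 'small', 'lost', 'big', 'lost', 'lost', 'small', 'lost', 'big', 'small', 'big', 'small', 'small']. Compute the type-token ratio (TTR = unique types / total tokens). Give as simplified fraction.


Tokens: 14
Unique types: ('big', 'lost', 'small') = 3
TTR = 3/14
Already in lowest terms.

3/14


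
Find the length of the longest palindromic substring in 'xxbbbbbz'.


Scanning 'xxbbbbbz' for palindromic substrings.
Substring at positions 2-6: 'bbbbb'.
Check: reverse('bbbbb') = 'bbbbb' -> palindrome confirmed.
Neighbouring characters ('x' / 'z') break symmetry, so it cannot extend further.
No longer palindromic substring exists; longest length = 5

5


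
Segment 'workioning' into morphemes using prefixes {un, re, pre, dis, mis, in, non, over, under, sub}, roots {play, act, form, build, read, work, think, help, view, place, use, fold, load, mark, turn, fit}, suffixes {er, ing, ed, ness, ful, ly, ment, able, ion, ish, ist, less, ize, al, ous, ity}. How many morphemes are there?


Segmenting 'workioning' against the inventory:
  'work' -> root (morpheme 1)
  'ion' -> suffix (morpheme 2)
  'ing' -> suffix (morpheme 3)
Total morphemes: 3

3


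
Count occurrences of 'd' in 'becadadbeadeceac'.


Scanning 'becadadbeadeceac' for 'd':
  Position 4: 'd' -> MATCH (count: 1)
  Position 6: 'd' -> MATCH (count: 2)
  Position 10: 'd' -> MATCH (count: 3)
Total occurrences of 'd': 3

3


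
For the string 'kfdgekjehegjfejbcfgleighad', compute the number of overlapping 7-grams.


String 'kfdgekjehegjfejbcfgleighad' has length L = 26.
Number of overlapping n-grams = L - n + 1
Substituting: 26 - 7 + 1 = 20

20


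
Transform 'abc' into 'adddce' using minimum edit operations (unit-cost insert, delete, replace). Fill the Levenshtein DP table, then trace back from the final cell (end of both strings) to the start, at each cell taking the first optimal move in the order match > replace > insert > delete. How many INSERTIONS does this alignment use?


Edit distance = 4. Backtracking from cell (3, 6) with preference match > replace > insert > delete,
then listing the resulting alignment 'abc' -> 'adddce' left to right:
  Step 1: keep 'a'
  Step 2: insert 'd' [insertion #1]
  Step 3: insert 'd' [insertion #2]
  Step 4: replace b->d
  Step 5: keep 'c'
  Step 6: insert 'e' [insertion #3]
Total insertions: 3

3


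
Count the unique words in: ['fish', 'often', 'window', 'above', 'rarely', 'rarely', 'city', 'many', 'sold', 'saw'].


Listing all tokens and tracking unique types:
  Token 1: 'fish' -> NEW (unique so far: 1)
  Token 2: 'often' -> NEW (unique so far: 2)
  Token 3: 'window' -> NEW (unique so far: 3)
  Token 4: 'above' -> NEW (unique so far: 4)
  Token 5: 'rarely' -> NEW (unique so far: 5)
  Token 6: 'rarely' -> duplicate (unique so far: 5)
  Token 7: 'city' -> NEW (unique so far: 6)
  Token 8: 'many' -> NEW (unique so far: 7)
  Token 9: 'sold' -> NEW (unique so far: 8)
  Token 10: 'saw' -> NEW (unique so far: 9)
Unique types: ('above', 'city', 'fish', 'many', 'often', 'rarely', 'saw', 'sold', 'window')
Vocabulary size: 9

9


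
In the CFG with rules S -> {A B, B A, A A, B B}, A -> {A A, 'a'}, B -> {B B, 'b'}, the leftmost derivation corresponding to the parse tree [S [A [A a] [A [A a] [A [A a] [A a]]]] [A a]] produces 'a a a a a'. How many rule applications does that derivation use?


Every bracketed nonterminal node [X ...] in the tree is produced by exactly one rule application.
Reading the tree off as a leftmost derivation:
  Step 1: S  =>  A A   (applied S -> A A)
  Step 2: A A  =>  A A A   (applied A -> A A)
  Step 3: A A A  =>  a A A   (applied A -> a)
  Step 4: a A A  =>  a A A A   (applied A -> A A)
  Step 5: a A A A  =>  a a A A   (applied A -> a)
  Step 6: a a A A  =>  a a A A A   (applied A -> A A)
  Step 7: a a A A A  =>  a a a A A   (applied A -> a)
  Step 8: a a a A A  =>  a a a a A   (applied A -> a)
  Step 9: a a a a A  =>  a a a a a   (applied A -> a)
Final yield: a a a a a
Total rewrite steps: 9

9


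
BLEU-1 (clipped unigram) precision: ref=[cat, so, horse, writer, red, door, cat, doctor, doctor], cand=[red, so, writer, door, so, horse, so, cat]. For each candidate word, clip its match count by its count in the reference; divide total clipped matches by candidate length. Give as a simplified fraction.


Reference word counts: {'cat': 2, 'doctor': 2, 'door': 1, 'horse': 1, 'red': 1, 'so': 1, 'writer': 1}
Checking each candidate word (with clipping):
  'red' -> in reference (ref count 1, used 1/1) -> match (matches: 1)
  'so' -> in reference (ref count 1, used 1/1) -> match (matches: 2)
  'writer' -> in reference (ref count 1, used 1/1) -> match (matches: 3)
  'door' -> in reference (ref count 1, used 1/1) -> match (matches: 4)
  'so' -> ref count 1 already used up (1/1) -> clipped, no match (matches: 4)
  'horse' -> in reference (ref count 1, used 1/1) -> match (matches: 5)
  'so' -> ref count 1 already used up (1/1) -> clipped, no match (matches: 5)
  'cat' -> in reference (ref count 2, used 1/2) -> match (matches: 6)
Clipped matches: 6, Candidate length: 8
Precision = 6/8 = 3/4

3/4


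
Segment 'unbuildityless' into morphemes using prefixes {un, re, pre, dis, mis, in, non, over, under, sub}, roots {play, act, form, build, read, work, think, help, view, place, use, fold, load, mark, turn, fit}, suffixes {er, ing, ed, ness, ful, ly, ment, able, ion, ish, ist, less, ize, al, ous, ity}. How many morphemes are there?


Segmenting 'unbuildityless' against the inventory:
  'un' -> prefix (morpheme 1)
  'build' -> root (morpheme 2)
  'ity' -> suffix (morpheme 3)
  'less' -> suffix (morpheme 4)
Total morphemes: 4

4


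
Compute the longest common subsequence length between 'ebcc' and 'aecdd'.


DP table for LCS of 'ebcc' and 'aecdd':
       a  e  c  d  d
    0  0  0  0  0  0
  e 0  0  1  1  1  1
  b 0  0  1  1  1  1
  c 0  0  1  2  2  2
  c 0  0  1  2  2  2
LCS: 'ec'
LCS length = 2

2


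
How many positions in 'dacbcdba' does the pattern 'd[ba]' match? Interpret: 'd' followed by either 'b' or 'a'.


Pattern: d[ba] means 'd' followed by either 'b' or 'a'.
Scanning 'dacbcdba' position-by-position:
  Pos 0: window 'da' -> MATCH
  Pos 1: window 'ac' -> no
  Pos 2: window 'cb' -> no
  Pos 3: window 'bc' -> no
  Pos 4: window 'cd' -> no
  Pos 5: window 'db' -> MATCH
  Pos 6: window 'ba' -> no
  Pos 7: window 'a' -> no
Total matches: 2

2


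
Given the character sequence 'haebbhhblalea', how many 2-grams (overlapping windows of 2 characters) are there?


String 'haebbhhblalea' has length L = 13.
Number of overlapping n-grams = L - n + 1
Substituting: 13 - 2 + 1 = 12

12


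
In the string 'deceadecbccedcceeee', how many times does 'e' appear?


Scanning 'deceadecbccedcceeee' for 'e':
  Position 1: 'e' -> MATCH (count: 1)
  Position 3: 'e' -> MATCH (count: 2)
  Position 6: 'e' -> MATCH (count: 3)
  Position 11: 'e' -> MATCH (count: 4)
  Position 15: 'e' -> MATCH (count: 5)
  Position 16: 'e' -> MATCH (count: 6)
  Position 17: 'e' -> MATCH (count: 7)
  Position 18: 'e' -> MATCH (count: 8)
Total occurrences of 'e': 8

8


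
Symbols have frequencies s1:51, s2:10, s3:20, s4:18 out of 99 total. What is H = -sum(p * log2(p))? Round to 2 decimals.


Computing entropy H = -sum(p_i * log2(p_i)):
  s1: p = 51/99 = 0.5152, -p*log2(p) = 0.4930
  s2: p = 10/99 = 0.1010, -p*log2(p) = 0.3341
  s3: p = 20/99 = 0.2020, -p*log2(p) = 0.4661
  s4: p = 18/99 = 0.1818, -p*log2(p) = 0.4472
H = sum of terms = 1.7404
Rounded to 2 decimals: 1.74

1.74
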